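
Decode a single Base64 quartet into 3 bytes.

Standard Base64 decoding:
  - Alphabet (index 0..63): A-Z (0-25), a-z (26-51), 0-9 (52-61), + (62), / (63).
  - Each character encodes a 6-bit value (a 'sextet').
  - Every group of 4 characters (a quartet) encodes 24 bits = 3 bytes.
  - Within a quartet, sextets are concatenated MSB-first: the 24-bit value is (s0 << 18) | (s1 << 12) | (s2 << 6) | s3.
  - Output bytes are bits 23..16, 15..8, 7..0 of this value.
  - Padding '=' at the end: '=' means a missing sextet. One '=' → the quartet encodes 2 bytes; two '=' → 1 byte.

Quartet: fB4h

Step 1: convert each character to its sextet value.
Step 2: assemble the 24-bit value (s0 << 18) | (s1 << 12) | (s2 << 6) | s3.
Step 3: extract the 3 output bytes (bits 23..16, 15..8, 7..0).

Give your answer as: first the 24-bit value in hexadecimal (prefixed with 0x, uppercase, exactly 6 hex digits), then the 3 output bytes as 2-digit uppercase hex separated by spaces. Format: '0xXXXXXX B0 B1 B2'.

Sextets: f=31, B=1, 4=56, h=33
24-bit: (31<<18) | (1<<12) | (56<<6) | 33
      = 0x7C0000 | 0x001000 | 0x000E00 | 0x000021
      = 0x7C1E21
Bytes: (v>>16)&0xFF=7C, (v>>8)&0xFF=1E, v&0xFF=21

Answer: 0x7C1E21 7C 1E 21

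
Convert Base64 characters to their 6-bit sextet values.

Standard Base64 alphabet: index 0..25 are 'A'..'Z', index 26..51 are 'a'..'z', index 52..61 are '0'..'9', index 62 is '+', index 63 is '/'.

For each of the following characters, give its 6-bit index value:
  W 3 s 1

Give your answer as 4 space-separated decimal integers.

'W': A..Z range, ord('W') − ord('A') = 22
'3': 0..9 range, 52 + ord('3') − ord('0') = 55
's': a..z range, 26 + ord('s') − ord('a') = 44
'1': 0..9 range, 52 + ord('1') − ord('0') = 53

Answer: 22 55 44 53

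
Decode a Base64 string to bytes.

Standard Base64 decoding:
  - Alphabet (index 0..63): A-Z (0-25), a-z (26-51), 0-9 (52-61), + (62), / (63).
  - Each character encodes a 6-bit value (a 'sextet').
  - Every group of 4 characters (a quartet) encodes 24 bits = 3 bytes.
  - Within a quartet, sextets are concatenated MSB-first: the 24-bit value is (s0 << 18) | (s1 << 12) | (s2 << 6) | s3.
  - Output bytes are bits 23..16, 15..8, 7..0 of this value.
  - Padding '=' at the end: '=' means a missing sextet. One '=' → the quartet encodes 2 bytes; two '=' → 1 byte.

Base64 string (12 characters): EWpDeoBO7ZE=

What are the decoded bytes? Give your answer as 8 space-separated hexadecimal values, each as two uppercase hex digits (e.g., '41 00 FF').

After char 0 ('E'=4): chars_in_quartet=1 acc=0x4 bytes_emitted=0
After char 1 ('W'=22): chars_in_quartet=2 acc=0x116 bytes_emitted=0
After char 2 ('p'=41): chars_in_quartet=3 acc=0x45A9 bytes_emitted=0
After char 3 ('D'=3): chars_in_quartet=4 acc=0x116A43 -> emit 11 6A 43, reset; bytes_emitted=3
After char 4 ('e'=30): chars_in_quartet=1 acc=0x1E bytes_emitted=3
After char 5 ('o'=40): chars_in_quartet=2 acc=0x7A8 bytes_emitted=3
After char 6 ('B'=1): chars_in_quartet=3 acc=0x1EA01 bytes_emitted=3
After char 7 ('O'=14): chars_in_quartet=4 acc=0x7A804E -> emit 7A 80 4E, reset; bytes_emitted=6
After char 8 ('7'=59): chars_in_quartet=1 acc=0x3B bytes_emitted=6
After char 9 ('Z'=25): chars_in_quartet=2 acc=0xED9 bytes_emitted=6
After char 10 ('E'=4): chars_in_quartet=3 acc=0x3B644 bytes_emitted=6
Padding '=': partial quartet acc=0x3B644 -> emit ED 91; bytes_emitted=8

Answer: 11 6A 43 7A 80 4E ED 91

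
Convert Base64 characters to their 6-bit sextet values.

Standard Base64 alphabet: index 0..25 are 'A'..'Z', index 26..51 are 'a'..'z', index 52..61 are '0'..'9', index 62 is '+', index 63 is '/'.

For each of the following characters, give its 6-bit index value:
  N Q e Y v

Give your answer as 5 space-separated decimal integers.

'N': A..Z range, ord('N') − ord('A') = 13
'Q': A..Z range, ord('Q') − ord('A') = 16
'e': a..z range, 26 + ord('e') − ord('a') = 30
'Y': A..Z range, ord('Y') − ord('A') = 24
'v': a..z range, 26 + ord('v') − ord('a') = 47

Answer: 13 16 30 24 47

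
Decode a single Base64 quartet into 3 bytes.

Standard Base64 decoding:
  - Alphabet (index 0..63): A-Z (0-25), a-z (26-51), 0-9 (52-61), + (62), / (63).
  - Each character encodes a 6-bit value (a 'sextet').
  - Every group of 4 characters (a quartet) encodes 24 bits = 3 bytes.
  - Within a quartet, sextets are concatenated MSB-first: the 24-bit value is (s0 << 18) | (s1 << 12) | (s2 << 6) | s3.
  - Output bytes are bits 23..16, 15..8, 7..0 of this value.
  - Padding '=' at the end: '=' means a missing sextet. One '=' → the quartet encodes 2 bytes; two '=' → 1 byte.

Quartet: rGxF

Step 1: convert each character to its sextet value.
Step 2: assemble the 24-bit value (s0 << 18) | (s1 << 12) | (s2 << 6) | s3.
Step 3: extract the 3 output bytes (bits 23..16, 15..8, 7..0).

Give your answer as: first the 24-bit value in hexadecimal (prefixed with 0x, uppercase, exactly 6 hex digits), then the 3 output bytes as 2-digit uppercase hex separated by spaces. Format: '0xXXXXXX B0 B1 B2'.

Sextets: r=43, G=6, x=49, F=5
24-bit: (43<<18) | (6<<12) | (49<<6) | 5
      = 0xAC0000 | 0x006000 | 0x000C40 | 0x000005
      = 0xAC6C45
Bytes: (v>>16)&0xFF=AC, (v>>8)&0xFF=6C, v&0xFF=45

Answer: 0xAC6C45 AC 6C 45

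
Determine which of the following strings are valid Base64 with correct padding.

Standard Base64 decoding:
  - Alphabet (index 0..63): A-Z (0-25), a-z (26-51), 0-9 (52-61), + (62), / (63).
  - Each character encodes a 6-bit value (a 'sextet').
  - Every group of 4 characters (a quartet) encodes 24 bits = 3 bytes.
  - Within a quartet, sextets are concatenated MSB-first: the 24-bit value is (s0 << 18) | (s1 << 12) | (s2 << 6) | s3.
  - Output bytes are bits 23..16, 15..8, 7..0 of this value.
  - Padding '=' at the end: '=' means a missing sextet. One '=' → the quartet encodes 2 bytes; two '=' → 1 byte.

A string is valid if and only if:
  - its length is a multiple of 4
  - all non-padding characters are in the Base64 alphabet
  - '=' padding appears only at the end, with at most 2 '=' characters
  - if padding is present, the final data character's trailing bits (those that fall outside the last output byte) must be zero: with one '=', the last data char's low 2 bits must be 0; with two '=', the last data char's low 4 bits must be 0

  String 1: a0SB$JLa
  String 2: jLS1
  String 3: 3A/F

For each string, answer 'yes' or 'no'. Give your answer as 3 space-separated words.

Answer: no yes yes

Derivation:
String 1: 'a0SB$JLa' → invalid (bad char(s): ['$'])
String 2: 'jLS1' → valid
String 3: '3A/F' → valid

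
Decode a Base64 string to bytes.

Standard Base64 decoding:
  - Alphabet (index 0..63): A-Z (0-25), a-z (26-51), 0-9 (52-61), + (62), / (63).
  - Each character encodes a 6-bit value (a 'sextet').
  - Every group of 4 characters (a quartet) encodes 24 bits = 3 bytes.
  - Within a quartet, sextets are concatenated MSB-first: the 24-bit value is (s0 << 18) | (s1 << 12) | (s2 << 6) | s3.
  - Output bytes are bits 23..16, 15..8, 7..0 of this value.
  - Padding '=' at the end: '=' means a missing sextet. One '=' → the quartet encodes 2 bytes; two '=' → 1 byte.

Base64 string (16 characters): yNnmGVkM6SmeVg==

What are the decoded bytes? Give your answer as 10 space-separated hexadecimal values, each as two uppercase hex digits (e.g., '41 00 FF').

After char 0 ('y'=50): chars_in_quartet=1 acc=0x32 bytes_emitted=0
After char 1 ('N'=13): chars_in_quartet=2 acc=0xC8D bytes_emitted=0
After char 2 ('n'=39): chars_in_quartet=3 acc=0x32367 bytes_emitted=0
After char 3 ('m'=38): chars_in_quartet=4 acc=0xC8D9E6 -> emit C8 D9 E6, reset; bytes_emitted=3
After char 4 ('G'=6): chars_in_quartet=1 acc=0x6 bytes_emitted=3
After char 5 ('V'=21): chars_in_quartet=2 acc=0x195 bytes_emitted=3
After char 6 ('k'=36): chars_in_quartet=3 acc=0x6564 bytes_emitted=3
After char 7 ('M'=12): chars_in_quartet=4 acc=0x19590C -> emit 19 59 0C, reset; bytes_emitted=6
After char 8 ('6'=58): chars_in_quartet=1 acc=0x3A bytes_emitted=6
After char 9 ('S'=18): chars_in_quartet=2 acc=0xE92 bytes_emitted=6
After char 10 ('m'=38): chars_in_quartet=3 acc=0x3A4A6 bytes_emitted=6
After char 11 ('e'=30): chars_in_quartet=4 acc=0xE9299E -> emit E9 29 9E, reset; bytes_emitted=9
After char 12 ('V'=21): chars_in_quartet=1 acc=0x15 bytes_emitted=9
After char 13 ('g'=32): chars_in_quartet=2 acc=0x560 bytes_emitted=9
Padding '==': partial quartet acc=0x560 -> emit 56; bytes_emitted=10

Answer: C8 D9 E6 19 59 0C E9 29 9E 56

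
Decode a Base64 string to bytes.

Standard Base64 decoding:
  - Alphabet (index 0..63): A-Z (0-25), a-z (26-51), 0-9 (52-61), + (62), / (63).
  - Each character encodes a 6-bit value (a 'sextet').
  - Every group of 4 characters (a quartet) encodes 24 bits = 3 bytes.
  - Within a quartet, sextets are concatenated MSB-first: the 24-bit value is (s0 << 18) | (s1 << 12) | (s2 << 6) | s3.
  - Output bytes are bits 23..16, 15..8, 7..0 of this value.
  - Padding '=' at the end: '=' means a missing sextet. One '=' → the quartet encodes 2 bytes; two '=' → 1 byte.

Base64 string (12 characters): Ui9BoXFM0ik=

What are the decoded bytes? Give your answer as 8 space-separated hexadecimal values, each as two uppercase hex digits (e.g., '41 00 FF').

After char 0 ('U'=20): chars_in_quartet=1 acc=0x14 bytes_emitted=0
After char 1 ('i'=34): chars_in_quartet=2 acc=0x522 bytes_emitted=0
After char 2 ('9'=61): chars_in_quartet=3 acc=0x148BD bytes_emitted=0
After char 3 ('B'=1): chars_in_quartet=4 acc=0x522F41 -> emit 52 2F 41, reset; bytes_emitted=3
After char 4 ('o'=40): chars_in_quartet=1 acc=0x28 bytes_emitted=3
After char 5 ('X'=23): chars_in_quartet=2 acc=0xA17 bytes_emitted=3
After char 6 ('F'=5): chars_in_quartet=3 acc=0x285C5 bytes_emitted=3
After char 7 ('M'=12): chars_in_quartet=4 acc=0xA1714C -> emit A1 71 4C, reset; bytes_emitted=6
After char 8 ('0'=52): chars_in_quartet=1 acc=0x34 bytes_emitted=6
After char 9 ('i'=34): chars_in_quartet=2 acc=0xD22 bytes_emitted=6
After char 10 ('k'=36): chars_in_quartet=3 acc=0x348A4 bytes_emitted=6
Padding '=': partial quartet acc=0x348A4 -> emit D2 29; bytes_emitted=8

Answer: 52 2F 41 A1 71 4C D2 29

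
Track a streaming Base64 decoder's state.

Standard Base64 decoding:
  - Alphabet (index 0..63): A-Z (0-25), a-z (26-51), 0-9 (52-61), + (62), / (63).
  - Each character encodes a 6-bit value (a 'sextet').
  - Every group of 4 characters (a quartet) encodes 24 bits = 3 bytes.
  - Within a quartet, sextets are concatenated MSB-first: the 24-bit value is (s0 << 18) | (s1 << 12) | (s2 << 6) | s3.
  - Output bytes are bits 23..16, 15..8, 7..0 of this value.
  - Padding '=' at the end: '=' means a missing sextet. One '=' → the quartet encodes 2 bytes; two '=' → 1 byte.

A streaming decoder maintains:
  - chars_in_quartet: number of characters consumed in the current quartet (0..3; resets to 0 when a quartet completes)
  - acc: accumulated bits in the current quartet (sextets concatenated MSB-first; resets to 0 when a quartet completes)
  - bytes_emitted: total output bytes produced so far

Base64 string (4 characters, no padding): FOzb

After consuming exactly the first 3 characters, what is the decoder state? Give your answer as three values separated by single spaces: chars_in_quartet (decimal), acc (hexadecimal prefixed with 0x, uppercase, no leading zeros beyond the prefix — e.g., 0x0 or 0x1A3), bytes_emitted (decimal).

Answer: 3 0x53B3 0

Derivation:
After char 0 ('F'=5): chars_in_quartet=1 acc=0x5 bytes_emitted=0
After char 1 ('O'=14): chars_in_quartet=2 acc=0x14E bytes_emitted=0
After char 2 ('z'=51): chars_in_quartet=3 acc=0x53B3 bytes_emitted=0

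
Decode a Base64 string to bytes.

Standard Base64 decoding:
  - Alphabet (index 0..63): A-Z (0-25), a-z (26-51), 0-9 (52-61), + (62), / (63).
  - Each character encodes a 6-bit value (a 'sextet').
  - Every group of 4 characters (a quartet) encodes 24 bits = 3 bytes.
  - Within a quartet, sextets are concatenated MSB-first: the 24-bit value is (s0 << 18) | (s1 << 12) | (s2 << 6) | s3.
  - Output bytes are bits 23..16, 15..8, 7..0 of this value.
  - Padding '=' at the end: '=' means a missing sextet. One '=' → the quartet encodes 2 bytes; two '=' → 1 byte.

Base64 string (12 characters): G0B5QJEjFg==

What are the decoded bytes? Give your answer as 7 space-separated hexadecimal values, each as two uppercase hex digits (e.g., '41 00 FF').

Answer: 1B 40 79 40 91 23 16

Derivation:
After char 0 ('G'=6): chars_in_quartet=1 acc=0x6 bytes_emitted=0
After char 1 ('0'=52): chars_in_quartet=2 acc=0x1B4 bytes_emitted=0
After char 2 ('B'=1): chars_in_quartet=3 acc=0x6D01 bytes_emitted=0
After char 3 ('5'=57): chars_in_quartet=4 acc=0x1B4079 -> emit 1B 40 79, reset; bytes_emitted=3
After char 4 ('Q'=16): chars_in_quartet=1 acc=0x10 bytes_emitted=3
After char 5 ('J'=9): chars_in_quartet=2 acc=0x409 bytes_emitted=3
After char 6 ('E'=4): chars_in_quartet=3 acc=0x10244 bytes_emitted=3
After char 7 ('j'=35): chars_in_quartet=4 acc=0x409123 -> emit 40 91 23, reset; bytes_emitted=6
After char 8 ('F'=5): chars_in_quartet=1 acc=0x5 bytes_emitted=6
After char 9 ('g'=32): chars_in_quartet=2 acc=0x160 bytes_emitted=6
Padding '==': partial quartet acc=0x160 -> emit 16; bytes_emitted=7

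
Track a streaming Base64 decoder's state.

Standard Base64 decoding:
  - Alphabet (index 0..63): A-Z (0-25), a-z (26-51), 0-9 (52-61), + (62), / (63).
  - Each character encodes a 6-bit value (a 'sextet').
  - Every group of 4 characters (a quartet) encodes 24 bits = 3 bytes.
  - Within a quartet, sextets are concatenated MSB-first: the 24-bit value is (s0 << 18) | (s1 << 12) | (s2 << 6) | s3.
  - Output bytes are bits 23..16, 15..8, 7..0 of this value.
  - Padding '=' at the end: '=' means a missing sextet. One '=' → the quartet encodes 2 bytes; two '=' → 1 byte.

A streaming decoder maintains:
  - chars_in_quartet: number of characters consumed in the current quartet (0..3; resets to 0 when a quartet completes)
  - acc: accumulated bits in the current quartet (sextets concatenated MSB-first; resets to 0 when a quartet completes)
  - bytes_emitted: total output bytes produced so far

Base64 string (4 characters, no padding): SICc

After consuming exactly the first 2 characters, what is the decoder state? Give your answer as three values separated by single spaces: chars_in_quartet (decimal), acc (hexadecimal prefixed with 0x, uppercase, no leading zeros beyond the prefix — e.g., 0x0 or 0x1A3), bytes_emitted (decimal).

Answer: 2 0x488 0

Derivation:
After char 0 ('S'=18): chars_in_quartet=1 acc=0x12 bytes_emitted=0
After char 1 ('I'=8): chars_in_quartet=2 acc=0x488 bytes_emitted=0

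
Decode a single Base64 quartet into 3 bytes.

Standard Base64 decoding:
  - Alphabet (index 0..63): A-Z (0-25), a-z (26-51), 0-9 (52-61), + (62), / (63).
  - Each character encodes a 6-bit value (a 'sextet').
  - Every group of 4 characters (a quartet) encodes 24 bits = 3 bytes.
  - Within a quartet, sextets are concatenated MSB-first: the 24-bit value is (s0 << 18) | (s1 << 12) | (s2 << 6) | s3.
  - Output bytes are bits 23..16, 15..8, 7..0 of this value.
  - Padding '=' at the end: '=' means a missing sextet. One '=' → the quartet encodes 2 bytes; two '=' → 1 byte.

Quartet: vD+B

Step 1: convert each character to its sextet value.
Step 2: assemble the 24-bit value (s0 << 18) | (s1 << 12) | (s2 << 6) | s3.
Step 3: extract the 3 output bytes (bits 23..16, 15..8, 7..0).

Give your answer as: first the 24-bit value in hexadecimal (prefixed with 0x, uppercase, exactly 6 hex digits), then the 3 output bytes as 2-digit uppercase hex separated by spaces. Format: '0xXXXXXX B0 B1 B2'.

Sextets: v=47, D=3, +=62, B=1
24-bit: (47<<18) | (3<<12) | (62<<6) | 1
      = 0xBC0000 | 0x003000 | 0x000F80 | 0x000001
      = 0xBC3F81
Bytes: (v>>16)&0xFF=BC, (v>>8)&0xFF=3F, v&0xFF=81

Answer: 0xBC3F81 BC 3F 81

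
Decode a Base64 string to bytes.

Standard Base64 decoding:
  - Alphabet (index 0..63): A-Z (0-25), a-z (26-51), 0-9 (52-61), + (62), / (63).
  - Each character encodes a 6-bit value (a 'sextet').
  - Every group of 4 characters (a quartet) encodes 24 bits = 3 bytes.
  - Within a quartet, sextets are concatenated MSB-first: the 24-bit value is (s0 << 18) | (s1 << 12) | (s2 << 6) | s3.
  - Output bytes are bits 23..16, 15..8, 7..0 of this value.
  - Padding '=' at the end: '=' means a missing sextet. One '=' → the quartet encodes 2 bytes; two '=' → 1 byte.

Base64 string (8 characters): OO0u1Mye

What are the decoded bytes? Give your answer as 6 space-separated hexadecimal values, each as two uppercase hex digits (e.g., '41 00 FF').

Answer: 38 ED 2E D4 CC 9E

Derivation:
After char 0 ('O'=14): chars_in_quartet=1 acc=0xE bytes_emitted=0
After char 1 ('O'=14): chars_in_quartet=2 acc=0x38E bytes_emitted=0
After char 2 ('0'=52): chars_in_quartet=3 acc=0xE3B4 bytes_emitted=0
After char 3 ('u'=46): chars_in_quartet=4 acc=0x38ED2E -> emit 38 ED 2E, reset; bytes_emitted=3
After char 4 ('1'=53): chars_in_quartet=1 acc=0x35 bytes_emitted=3
After char 5 ('M'=12): chars_in_quartet=2 acc=0xD4C bytes_emitted=3
After char 6 ('y'=50): chars_in_quartet=3 acc=0x35332 bytes_emitted=3
After char 7 ('e'=30): chars_in_quartet=4 acc=0xD4CC9E -> emit D4 CC 9E, reset; bytes_emitted=6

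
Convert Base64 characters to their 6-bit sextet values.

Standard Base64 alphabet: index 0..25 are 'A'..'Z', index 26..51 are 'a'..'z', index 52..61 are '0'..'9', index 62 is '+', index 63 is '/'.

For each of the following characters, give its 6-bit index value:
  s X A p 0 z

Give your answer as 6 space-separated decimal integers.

's': a..z range, 26 + ord('s') − ord('a') = 44
'X': A..Z range, ord('X') − ord('A') = 23
'A': A..Z range, ord('A') − ord('A') = 0
'p': a..z range, 26 + ord('p') − ord('a') = 41
'0': 0..9 range, 52 + ord('0') − ord('0') = 52
'z': a..z range, 26 + ord('z') − ord('a') = 51

Answer: 44 23 0 41 52 51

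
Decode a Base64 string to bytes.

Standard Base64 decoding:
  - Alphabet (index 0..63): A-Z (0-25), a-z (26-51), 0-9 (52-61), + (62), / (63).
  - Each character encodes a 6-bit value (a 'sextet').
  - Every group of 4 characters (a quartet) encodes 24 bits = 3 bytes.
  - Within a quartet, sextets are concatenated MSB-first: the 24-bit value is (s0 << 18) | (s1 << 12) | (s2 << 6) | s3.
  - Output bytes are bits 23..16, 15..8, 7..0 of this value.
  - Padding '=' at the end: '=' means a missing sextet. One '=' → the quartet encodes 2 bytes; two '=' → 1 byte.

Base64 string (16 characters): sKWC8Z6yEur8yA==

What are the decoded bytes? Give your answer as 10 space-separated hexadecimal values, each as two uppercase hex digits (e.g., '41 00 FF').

After char 0 ('s'=44): chars_in_quartet=1 acc=0x2C bytes_emitted=0
After char 1 ('K'=10): chars_in_quartet=2 acc=0xB0A bytes_emitted=0
After char 2 ('W'=22): chars_in_quartet=3 acc=0x2C296 bytes_emitted=0
After char 3 ('C'=2): chars_in_quartet=4 acc=0xB0A582 -> emit B0 A5 82, reset; bytes_emitted=3
After char 4 ('8'=60): chars_in_quartet=1 acc=0x3C bytes_emitted=3
After char 5 ('Z'=25): chars_in_quartet=2 acc=0xF19 bytes_emitted=3
After char 6 ('6'=58): chars_in_quartet=3 acc=0x3C67A bytes_emitted=3
After char 7 ('y'=50): chars_in_quartet=4 acc=0xF19EB2 -> emit F1 9E B2, reset; bytes_emitted=6
After char 8 ('E'=4): chars_in_quartet=1 acc=0x4 bytes_emitted=6
After char 9 ('u'=46): chars_in_quartet=2 acc=0x12E bytes_emitted=6
After char 10 ('r'=43): chars_in_quartet=3 acc=0x4BAB bytes_emitted=6
After char 11 ('8'=60): chars_in_quartet=4 acc=0x12EAFC -> emit 12 EA FC, reset; bytes_emitted=9
After char 12 ('y'=50): chars_in_quartet=1 acc=0x32 bytes_emitted=9
After char 13 ('A'=0): chars_in_quartet=2 acc=0xC80 bytes_emitted=9
Padding '==': partial quartet acc=0xC80 -> emit C8; bytes_emitted=10

Answer: B0 A5 82 F1 9E B2 12 EA FC C8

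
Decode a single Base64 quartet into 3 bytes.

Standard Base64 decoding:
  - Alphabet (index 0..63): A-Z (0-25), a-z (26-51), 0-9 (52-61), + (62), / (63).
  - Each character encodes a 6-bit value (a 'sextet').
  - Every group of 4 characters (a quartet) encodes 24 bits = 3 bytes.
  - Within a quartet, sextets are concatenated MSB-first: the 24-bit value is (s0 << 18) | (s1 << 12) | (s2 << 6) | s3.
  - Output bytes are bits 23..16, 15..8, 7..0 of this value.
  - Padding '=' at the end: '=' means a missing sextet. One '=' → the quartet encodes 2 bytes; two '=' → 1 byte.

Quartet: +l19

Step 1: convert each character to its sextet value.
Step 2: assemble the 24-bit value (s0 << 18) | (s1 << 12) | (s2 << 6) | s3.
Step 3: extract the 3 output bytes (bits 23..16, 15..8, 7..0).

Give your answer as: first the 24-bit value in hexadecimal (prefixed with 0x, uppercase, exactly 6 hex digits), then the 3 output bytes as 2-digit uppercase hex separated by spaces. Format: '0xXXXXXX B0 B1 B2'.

Answer: 0xFA5D7D FA 5D 7D

Derivation:
Sextets: +=62, l=37, 1=53, 9=61
24-bit: (62<<18) | (37<<12) | (53<<6) | 61
      = 0xF80000 | 0x025000 | 0x000D40 | 0x00003D
      = 0xFA5D7D
Bytes: (v>>16)&0xFF=FA, (v>>8)&0xFF=5D, v&0xFF=7D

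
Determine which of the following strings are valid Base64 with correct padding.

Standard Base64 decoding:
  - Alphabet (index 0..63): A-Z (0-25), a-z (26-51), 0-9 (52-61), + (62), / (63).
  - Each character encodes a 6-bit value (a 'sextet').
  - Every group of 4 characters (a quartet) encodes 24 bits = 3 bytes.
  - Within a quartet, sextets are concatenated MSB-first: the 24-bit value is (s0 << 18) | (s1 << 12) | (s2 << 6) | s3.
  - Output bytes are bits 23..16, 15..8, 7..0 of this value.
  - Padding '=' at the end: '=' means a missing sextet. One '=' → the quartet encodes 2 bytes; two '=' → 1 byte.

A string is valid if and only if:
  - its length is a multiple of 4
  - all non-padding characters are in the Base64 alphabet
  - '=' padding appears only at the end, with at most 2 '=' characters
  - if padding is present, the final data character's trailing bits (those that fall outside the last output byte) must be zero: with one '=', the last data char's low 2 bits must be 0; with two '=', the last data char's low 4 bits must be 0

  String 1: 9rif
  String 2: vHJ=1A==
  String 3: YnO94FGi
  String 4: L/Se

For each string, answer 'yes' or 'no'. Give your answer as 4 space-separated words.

Answer: yes no yes yes

Derivation:
String 1: '9rif' → valid
String 2: 'vHJ=1A==' → invalid (bad char(s): ['=']; '=' in middle)
String 3: 'YnO94FGi' → valid
String 4: 'L/Se' → valid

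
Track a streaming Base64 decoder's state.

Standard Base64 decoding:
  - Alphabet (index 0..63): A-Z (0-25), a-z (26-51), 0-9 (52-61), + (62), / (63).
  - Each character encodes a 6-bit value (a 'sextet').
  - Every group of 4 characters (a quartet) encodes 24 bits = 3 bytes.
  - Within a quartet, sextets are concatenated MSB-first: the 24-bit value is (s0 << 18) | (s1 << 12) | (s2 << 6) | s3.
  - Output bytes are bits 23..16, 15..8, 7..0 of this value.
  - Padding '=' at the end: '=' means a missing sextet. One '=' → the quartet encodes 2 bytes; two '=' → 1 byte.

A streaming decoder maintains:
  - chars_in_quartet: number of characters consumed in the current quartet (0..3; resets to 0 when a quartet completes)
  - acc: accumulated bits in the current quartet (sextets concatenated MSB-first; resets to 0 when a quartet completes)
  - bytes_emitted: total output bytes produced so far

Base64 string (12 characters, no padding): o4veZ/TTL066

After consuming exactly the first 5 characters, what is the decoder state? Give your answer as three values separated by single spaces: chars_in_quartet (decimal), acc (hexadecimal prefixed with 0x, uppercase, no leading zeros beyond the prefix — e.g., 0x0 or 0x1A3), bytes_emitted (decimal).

Answer: 1 0x19 3

Derivation:
After char 0 ('o'=40): chars_in_quartet=1 acc=0x28 bytes_emitted=0
After char 1 ('4'=56): chars_in_quartet=2 acc=0xA38 bytes_emitted=0
After char 2 ('v'=47): chars_in_quartet=3 acc=0x28E2F bytes_emitted=0
After char 3 ('e'=30): chars_in_quartet=4 acc=0xA38BDE -> emit A3 8B DE, reset; bytes_emitted=3
After char 4 ('Z'=25): chars_in_quartet=1 acc=0x19 bytes_emitted=3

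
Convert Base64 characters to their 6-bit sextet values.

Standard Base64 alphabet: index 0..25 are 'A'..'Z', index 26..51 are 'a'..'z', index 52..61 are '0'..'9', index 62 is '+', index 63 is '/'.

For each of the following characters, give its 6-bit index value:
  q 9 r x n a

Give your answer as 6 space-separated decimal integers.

Answer: 42 61 43 49 39 26

Derivation:
'q': a..z range, 26 + ord('q') − ord('a') = 42
'9': 0..9 range, 52 + ord('9') − ord('0') = 61
'r': a..z range, 26 + ord('r') − ord('a') = 43
'x': a..z range, 26 + ord('x') − ord('a') = 49
'n': a..z range, 26 + ord('n') − ord('a') = 39
'a': a..z range, 26 + ord('a') − ord('a') = 26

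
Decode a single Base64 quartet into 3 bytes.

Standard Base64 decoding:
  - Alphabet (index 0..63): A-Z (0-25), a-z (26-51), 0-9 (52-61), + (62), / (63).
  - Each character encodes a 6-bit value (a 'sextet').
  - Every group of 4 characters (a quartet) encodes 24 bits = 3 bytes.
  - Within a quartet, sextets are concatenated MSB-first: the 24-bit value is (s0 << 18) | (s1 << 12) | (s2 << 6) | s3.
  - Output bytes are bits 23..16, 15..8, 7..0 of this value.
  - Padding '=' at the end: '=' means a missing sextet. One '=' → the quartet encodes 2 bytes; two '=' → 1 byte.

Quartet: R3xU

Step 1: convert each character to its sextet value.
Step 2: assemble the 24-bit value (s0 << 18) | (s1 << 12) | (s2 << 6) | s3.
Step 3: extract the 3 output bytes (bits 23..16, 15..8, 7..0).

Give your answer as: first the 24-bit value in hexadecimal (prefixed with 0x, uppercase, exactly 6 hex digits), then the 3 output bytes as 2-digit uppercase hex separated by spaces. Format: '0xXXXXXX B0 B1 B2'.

Sextets: R=17, 3=55, x=49, U=20
24-bit: (17<<18) | (55<<12) | (49<<6) | 20
      = 0x440000 | 0x037000 | 0x000C40 | 0x000014
      = 0x477C54
Bytes: (v>>16)&0xFF=47, (v>>8)&0xFF=7C, v&0xFF=54

Answer: 0x477C54 47 7C 54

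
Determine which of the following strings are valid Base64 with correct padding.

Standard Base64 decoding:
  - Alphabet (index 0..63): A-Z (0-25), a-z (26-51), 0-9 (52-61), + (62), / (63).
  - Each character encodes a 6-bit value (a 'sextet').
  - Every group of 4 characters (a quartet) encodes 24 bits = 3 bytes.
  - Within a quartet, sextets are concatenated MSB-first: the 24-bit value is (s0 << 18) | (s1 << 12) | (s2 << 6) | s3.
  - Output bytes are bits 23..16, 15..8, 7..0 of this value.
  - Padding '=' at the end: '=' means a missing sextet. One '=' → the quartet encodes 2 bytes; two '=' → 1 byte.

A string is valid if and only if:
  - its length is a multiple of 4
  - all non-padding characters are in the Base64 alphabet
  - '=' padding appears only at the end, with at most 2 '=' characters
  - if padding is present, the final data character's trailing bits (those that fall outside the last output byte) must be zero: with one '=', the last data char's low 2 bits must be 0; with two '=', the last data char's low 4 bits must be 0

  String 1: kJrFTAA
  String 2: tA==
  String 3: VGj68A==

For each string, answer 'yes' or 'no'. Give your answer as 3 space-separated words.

Answer: no yes yes

Derivation:
String 1: 'kJrFTAA' → invalid (len=7 not mult of 4)
String 2: 'tA==' → valid
String 3: 'VGj68A==' → valid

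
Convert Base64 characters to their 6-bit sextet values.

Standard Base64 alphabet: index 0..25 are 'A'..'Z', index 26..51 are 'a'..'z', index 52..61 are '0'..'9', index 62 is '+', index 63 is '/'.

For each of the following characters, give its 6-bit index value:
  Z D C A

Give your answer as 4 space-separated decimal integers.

'Z': A..Z range, ord('Z') − ord('A') = 25
'D': A..Z range, ord('D') − ord('A') = 3
'C': A..Z range, ord('C') − ord('A') = 2
'A': A..Z range, ord('A') − ord('A') = 0

Answer: 25 3 2 0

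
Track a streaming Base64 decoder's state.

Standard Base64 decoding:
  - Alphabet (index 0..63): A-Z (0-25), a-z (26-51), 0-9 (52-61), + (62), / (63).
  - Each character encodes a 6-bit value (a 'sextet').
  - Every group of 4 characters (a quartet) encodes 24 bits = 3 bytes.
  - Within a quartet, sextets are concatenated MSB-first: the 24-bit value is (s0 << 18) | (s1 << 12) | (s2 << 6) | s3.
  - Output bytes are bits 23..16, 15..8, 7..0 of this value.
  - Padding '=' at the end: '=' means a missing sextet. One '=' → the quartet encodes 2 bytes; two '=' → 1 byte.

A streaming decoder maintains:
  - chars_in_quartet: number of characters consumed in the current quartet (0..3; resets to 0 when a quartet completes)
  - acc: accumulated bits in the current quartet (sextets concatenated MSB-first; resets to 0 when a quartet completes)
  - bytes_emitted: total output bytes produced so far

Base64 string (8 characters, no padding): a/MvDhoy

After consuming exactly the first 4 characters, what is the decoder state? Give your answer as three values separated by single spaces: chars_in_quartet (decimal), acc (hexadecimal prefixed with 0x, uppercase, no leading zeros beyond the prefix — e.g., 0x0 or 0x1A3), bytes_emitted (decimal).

Answer: 0 0x0 3

Derivation:
After char 0 ('a'=26): chars_in_quartet=1 acc=0x1A bytes_emitted=0
After char 1 ('/'=63): chars_in_quartet=2 acc=0x6BF bytes_emitted=0
After char 2 ('M'=12): chars_in_quartet=3 acc=0x1AFCC bytes_emitted=0
After char 3 ('v'=47): chars_in_quartet=4 acc=0x6BF32F -> emit 6B F3 2F, reset; bytes_emitted=3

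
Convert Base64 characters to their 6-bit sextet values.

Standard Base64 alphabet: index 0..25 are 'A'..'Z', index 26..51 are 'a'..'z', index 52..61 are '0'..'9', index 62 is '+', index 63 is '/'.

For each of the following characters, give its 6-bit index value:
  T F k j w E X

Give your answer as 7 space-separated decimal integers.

Answer: 19 5 36 35 48 4 23

Derivation:
'T': A..Z range, ord('T') − ord('A') = 19
'F': A..Z range, ord('F') − ord('A') = 5
'k': a..z range, 26 + ord('k') − ord('a') = 36
'j': a..z range, 26 + ord('j') − ord('a') = 35
'w': a..z range, 26 + ord('w') − ord('a') = 48
'E': A..Z range, ord('E') − ord('A') = 4
'X': A..Z range, ord('X') − ord('A') = 23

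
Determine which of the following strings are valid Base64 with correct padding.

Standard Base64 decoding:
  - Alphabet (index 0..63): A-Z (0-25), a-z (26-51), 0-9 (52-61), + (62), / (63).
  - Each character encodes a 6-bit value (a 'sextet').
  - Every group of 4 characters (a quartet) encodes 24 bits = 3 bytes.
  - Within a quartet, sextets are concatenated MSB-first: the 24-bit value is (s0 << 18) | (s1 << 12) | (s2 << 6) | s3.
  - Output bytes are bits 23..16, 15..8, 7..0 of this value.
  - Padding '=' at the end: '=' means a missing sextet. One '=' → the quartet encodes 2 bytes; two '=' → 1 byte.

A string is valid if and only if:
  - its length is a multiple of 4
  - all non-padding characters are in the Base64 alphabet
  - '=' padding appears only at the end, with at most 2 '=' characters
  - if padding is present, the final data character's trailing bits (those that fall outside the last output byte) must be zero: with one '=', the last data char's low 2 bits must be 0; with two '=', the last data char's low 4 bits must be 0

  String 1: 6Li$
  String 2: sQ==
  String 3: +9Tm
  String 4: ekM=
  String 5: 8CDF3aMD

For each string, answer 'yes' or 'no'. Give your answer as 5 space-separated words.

Answer: no yes yes yes yes

Derivation:
String 1: '6Li$' → invalid (bad char(s): ['$'])
String 2: 'sQ==' → valid
String 3: '+9Tm' → valid
String 4: 'ekM=' → valid
String 5: '8CDF3aMD' → valid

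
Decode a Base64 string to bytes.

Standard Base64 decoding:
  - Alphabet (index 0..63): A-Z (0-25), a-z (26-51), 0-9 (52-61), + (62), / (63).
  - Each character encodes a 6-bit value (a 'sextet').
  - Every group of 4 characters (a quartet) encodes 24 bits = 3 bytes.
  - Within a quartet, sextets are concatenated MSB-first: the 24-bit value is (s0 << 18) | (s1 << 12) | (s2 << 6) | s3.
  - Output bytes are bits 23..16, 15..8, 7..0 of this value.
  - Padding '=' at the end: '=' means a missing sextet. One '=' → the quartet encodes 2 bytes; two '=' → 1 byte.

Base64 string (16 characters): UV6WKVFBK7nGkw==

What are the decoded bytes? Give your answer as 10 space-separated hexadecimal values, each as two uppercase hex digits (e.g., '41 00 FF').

Answer: 51 5E 96 29 51 41 2B B9 C6 93

Derivation:
After char 0 ('U'=20): chars_in_quartet=1 acc=0x14 bytes_emitted=0
After char 1 ('V'=21): chars_in_quartet=2 acc=0x515 bytes_emitted=0
After char 2 ('6'=58): chars_in_quartet=3 acc=0x1457A bytes_emitted=0
After char 3 ('W'=22): chars_in_quartet=4 acc=0x515E96 -> emit 51 5E 96, reset; bytes_emitted=3
After char 4 ('K'=10): chars_in_quartet=1 acc=0xA bytes_emitted=3
After char 5 ('V'=21): chars_in_quartet=2 acc=0x295 bytes_emitted=3
After char 6 ('F'=5): chars_in_quartet=3 acc=0xA545 bytes_emitted=3
After char 7 ('B'=1): chars_in_quartet=4 acc=0x295141 -> emit 29 51 41, reset; bytes_emitted=6
After char 8 ('K'=10): chars_in_quartet=1 acc=0xA bytes_emitted=6
After char 9 ('7'=59): chars_in_quartet=2 acc=0x2BB bytes_emitted=6
After char 10 ('n'=39): chars_in_quartet=3 acc=0xAEE7 bytes_emitted=6
After char 11 ('G'=6): chars_in_quartet=4 acc=0x2BB9C6 -> emit 2B B9 C6, reset; bytes_emitted=9
After char 12 ('k'=36): chars_in_quartet=1 acc=0x24 bytes_emitted=9
After char 13 ('w'=48): chars_in_quartet=2 acc=0x930 bytes_emitted=9
Padding '==': partial quartet acc=0x930 -> emit 93; bytes_emitted=10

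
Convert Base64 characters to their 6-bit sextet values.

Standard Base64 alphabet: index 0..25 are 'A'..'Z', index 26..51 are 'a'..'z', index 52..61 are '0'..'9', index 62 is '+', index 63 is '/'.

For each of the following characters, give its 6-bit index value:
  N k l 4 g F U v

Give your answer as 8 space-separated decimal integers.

Answer: 13 36 37 56 32 5 20 47

Derivation:
'N': A..Z range, ord('N') − ord('A') = 13
'k': a..z range, 26 + ord('k') − ord('a') = 36
'l': a..z range, 26 + ord('l') − ord('a') = 37
'4': 0..9 range, 52 + ord('4') − ord('0') = 56
'g': a..z range, 26 + ord('g') − ord('a') = 32
'F': A..Z range, ord('F') − ord('A') = 5
'U': A..Z range, ord('U') − ord('A') = 20
'v': a..z range, 26 + ord('v') − ord('a') = 47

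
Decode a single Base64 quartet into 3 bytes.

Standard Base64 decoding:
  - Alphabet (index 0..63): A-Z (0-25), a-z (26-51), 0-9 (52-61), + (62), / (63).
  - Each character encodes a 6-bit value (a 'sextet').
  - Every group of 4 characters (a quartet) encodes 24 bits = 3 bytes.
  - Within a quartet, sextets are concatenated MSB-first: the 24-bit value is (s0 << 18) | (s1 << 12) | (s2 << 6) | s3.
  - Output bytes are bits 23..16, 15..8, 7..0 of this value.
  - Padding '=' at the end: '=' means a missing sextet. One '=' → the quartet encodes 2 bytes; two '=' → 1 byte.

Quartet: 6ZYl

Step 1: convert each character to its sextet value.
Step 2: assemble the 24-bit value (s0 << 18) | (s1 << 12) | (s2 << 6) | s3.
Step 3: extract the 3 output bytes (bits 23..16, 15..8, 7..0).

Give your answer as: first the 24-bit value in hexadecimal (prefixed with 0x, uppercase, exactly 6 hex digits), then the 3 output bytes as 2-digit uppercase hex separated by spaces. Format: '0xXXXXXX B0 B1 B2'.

Answer: 0xE99625 E9 96 25

Derivation:
Sextets: 6=58, Z=25, Y=24, l=37
24-bit: (58<<18) | (25<<12) | (24<<6) | 37
      = 0xE80000 | 0x019000 | 0x000600 | 0x000025
      = 0xE99625
Bytes: (v>>16)&0xFF=E9, (v>>8)&0xFF=96, v&0xFF=25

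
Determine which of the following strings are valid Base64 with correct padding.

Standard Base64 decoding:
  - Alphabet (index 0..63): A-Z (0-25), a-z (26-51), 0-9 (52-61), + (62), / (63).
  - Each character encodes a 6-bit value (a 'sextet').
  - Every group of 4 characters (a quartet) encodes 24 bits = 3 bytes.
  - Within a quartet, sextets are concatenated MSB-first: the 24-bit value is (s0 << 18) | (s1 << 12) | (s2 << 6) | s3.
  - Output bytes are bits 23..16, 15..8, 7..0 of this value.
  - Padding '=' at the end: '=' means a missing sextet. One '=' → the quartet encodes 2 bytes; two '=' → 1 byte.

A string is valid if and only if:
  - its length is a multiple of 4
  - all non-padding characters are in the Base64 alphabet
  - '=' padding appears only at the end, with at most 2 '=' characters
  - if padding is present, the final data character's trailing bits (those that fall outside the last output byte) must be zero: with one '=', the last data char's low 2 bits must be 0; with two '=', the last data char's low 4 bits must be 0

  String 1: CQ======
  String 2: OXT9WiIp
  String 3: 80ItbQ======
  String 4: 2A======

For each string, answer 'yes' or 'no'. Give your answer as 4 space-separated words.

String 1: 'CQ======' → invalid (6 pad chars (max 2))
String 2: 'OXT9WiIp' → valid
String 3: '80ItbQ======' → invalid (6 pad chars (max 2))
String 4: '2A======' → invalid (6 pad chars (max 2))

Answer: no yes no no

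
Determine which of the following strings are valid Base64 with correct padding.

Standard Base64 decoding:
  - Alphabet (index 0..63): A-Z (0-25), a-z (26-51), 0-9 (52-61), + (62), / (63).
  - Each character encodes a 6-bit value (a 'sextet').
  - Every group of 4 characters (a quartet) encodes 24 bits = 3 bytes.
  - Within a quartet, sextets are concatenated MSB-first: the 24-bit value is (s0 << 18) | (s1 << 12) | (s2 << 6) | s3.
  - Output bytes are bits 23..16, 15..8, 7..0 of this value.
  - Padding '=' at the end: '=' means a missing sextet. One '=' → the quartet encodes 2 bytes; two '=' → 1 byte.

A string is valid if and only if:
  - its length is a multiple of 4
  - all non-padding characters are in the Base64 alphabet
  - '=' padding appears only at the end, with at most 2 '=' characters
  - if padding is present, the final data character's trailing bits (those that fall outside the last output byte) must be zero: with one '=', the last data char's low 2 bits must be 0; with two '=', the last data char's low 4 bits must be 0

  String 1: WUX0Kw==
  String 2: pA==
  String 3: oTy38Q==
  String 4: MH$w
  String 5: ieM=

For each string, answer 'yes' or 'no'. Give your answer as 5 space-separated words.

String 1: 'WUX0Kw==' → valid
String 2: 'pA==' → valid
String 3: 'oTy38Q==' → valid
String 4: 'MH$w' → invalid (bad char(s): ['$'])
String 5: 'ieM=' → valid

Answer: yes yes yes no yes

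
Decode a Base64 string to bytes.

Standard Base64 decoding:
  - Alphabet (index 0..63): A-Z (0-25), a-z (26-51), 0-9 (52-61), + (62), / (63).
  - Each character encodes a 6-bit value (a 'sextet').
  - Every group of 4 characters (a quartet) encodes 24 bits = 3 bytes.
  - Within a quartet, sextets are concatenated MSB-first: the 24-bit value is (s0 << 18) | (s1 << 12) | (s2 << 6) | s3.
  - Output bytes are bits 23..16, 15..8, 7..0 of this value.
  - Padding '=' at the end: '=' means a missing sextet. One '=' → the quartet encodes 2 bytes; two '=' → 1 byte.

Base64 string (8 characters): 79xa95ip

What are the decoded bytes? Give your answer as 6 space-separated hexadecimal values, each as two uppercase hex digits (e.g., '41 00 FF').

After char 0 ('7'=59): chars_in_quartet=1 acc=0x3B bytes_emitted=0
After char 1 ('9'=61): chars_in_quartet=2 acc=0xEFD bytes_emitted=0
After char 2 ('x'=49): chars_in_quartet=3 acc=0x3BF71 bytes_emitted=0
After char 3 ('a'=26): chars_in_quartet=4 acc=0xEFDC5A -> emit EF DC 5A, reset; bytes_emitted=3
After char 4 ('9'=61): chars_in_quartet=1 acc=0x3D bytes_emitted=3
After char 5 ('5'=57): chars_in_quartet=2 acc=0xF79 bytes_emitted=3
After char 6 ('i'=34): chars_in_quartet=3 acc=0x3DE62 bytes_emitted=3
After char 7 ('p'=41): chars_in_quartet=4 acc=0xF798A9 -> emit F7 98 A9, reset; bytes_emitted=6

Answer: EF DC 5A F7 98 A9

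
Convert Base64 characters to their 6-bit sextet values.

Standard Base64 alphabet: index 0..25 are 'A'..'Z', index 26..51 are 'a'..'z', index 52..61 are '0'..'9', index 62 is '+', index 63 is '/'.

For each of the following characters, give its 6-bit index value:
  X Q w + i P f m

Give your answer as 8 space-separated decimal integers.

Answer: 23 16 48 62 34 15 31 38

Derivation:
'X': A..Z range, ord('X') − ord('A') = 23
'Q': A..Z range, ord('Q') − ord('A') = 16
'w': a..z range, 26 + ord('w') − ord('a') = 48
'+': index 62
'i': a..z range, 26 + ord('i') − ord('a') = 34
'P': A..Z range, ord('P') − ord('A') = 15
'f': a..z range, 26 + ord('f') − ord('a') = 31
'm': a..z range, 26 + ord('m') − ord('a') = 38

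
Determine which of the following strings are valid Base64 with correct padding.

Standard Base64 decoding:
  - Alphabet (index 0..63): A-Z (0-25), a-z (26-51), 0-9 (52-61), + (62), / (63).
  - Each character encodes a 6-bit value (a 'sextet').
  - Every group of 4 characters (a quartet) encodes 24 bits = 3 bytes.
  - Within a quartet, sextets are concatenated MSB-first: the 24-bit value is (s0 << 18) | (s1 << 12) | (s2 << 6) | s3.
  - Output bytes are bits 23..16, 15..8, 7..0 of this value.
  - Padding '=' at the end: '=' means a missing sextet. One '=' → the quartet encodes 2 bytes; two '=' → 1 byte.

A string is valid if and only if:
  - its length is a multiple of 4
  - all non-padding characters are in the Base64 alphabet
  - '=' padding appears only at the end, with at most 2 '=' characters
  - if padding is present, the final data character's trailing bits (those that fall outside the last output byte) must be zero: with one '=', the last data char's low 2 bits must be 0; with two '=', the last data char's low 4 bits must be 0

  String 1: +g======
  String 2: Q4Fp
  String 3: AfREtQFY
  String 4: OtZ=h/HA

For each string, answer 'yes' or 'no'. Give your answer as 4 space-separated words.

String 1: '+g======' → invalid (6 pad chars (max 2))
String 2: 'Q4Fp' → valid
String 3: 'AfREtQFY' → valid
String 4: 'OtZ=h/HA' → invalid (bad char(s): ['=']; '=' in middle)

Answer: no yes yes no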